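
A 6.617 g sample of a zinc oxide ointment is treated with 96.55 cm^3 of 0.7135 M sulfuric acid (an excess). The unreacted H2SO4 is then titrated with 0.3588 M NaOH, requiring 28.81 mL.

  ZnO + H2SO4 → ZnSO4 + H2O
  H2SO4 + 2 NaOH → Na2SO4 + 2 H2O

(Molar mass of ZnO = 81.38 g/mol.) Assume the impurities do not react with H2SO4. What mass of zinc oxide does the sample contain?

n(H2SO4) added = 0.09655 × 0.7135 = 0.06889 mol
n(NaOH) used in back-titration = 0.02881 × 0.3588 = 0.01034 mol
From the 1:2 ratio, n(H2SO4) left over = 1/2 × 0.01034 = 5.169 × 10^-3 mol
n(H2SO4) consumed by analyte = 0.06889 − 5.169 × 10^-3 = 0.06372 mol
n(ZnO) = 0.06372 mol (1:1 ratio)
mass of ZnO = 0.06372 × 81.38 = 5.186 g

5.186 g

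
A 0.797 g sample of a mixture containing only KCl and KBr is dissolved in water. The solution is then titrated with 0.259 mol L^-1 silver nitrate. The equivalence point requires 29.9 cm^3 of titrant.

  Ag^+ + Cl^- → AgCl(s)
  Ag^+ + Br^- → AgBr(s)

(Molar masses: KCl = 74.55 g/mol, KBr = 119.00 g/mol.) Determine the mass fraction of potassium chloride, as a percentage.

26.2 %

n(AgNO3) = 0.0299 × 0.259 = 7.74 × 10^-3 mol
Let x = n(KCl), y = n(KBr).
Titrant: 1x + 1y = 7.74 × 10^-3;  mass: 74.55x + 119.00y = 0.797
Solving, x = 2.80 × 10^-3 mol, y = 4.94 × 10^-3 mol
mass of KCl = 2.80 × 10^-3 × 74.55 = 0.209 g
% KCl = 0.209 / 0.797 × 100 = 26.2 %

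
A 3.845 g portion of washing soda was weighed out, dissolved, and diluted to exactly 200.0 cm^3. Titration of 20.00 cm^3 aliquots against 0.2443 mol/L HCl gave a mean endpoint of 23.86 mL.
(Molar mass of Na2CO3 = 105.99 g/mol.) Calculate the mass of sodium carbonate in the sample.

Na2CO3 + 2 HCl → 2 NaCl + H2O + CO2
n(HCl) per titration = 0.02386 × 0.2443 = 5.829 × 10^-3 mol
From the 1:2 ratio, n(Na2CO3) in each aliquot = 1/2 × 5.829 × 10^-3 = 2.914 × 10^-3 mol
n(Na2CO3) in the whole flask = 2.914 × 10^-3 × 200.0/20.00 = 0.02914 mol
mass of Na2CO3 = 0.02914 × 105.99 = 3.089 g

3.089 g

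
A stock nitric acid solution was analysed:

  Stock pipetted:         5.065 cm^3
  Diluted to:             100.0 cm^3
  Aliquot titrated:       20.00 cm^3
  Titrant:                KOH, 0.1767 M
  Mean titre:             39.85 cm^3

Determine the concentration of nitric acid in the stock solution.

6.951 M

HNO3 + KOH → KNO3 + H2O
n(KOH) = 0.03985 × 0.1767 = 7.041 × 10^-3 mol
n(HNO3) in the aliquot = 7.041 × 10^-3 mol (1:1 ratio)
[HNO3]_dilute = 7.041 × 10^-3 / 0.02000 = 0.3521 mol/L
Dilution factor = 100.0 / 5.065 = 19.74
[HNO3]_stock = 0.3521 × 19.74 = 6.951 mol/L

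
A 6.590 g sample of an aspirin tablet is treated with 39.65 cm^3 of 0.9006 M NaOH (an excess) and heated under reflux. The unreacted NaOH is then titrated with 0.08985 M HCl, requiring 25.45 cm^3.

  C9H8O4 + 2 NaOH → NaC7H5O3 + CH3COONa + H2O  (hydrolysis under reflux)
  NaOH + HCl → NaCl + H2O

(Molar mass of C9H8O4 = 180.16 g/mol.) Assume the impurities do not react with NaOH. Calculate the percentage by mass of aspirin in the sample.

45.69 %

n(NaOH) added = 0.03965 × 0.9006 = 0.03571 mol
n(HCl) used in back-titration = 0.02545 × 0.08985 = 2.287 × 10^-3 mol
n(NaOH) left over = 2.287 × 10^-3 mol (1:1 ratio)
n(NaOH) consumed by analyte = 0.03571 − 2.287 × 10^-3 = 0.03342 mol
From the 1:2 ratio, n(C9H8O4) = 1/2 × 0.03342 = 0.01671 mol
mass of C9H8O4 = 0.01671 × 180.16 = 3.011 g
% C9H8O4 = 3.011 / 6.590 × 100 = 45.69 %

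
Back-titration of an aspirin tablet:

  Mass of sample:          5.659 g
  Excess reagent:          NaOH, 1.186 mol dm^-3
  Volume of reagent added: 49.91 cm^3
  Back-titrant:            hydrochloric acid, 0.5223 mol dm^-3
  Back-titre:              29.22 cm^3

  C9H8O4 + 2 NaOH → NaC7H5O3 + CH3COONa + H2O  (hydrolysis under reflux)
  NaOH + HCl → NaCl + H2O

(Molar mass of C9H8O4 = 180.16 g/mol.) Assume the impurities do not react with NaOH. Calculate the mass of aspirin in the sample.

n(NaOH) added = 0.04991 × 1.186 = 0.05919 mol
n(HCl) used in back-titration = 0.02922 × 0.5223 = 0.01526 mol
n(NaOH) left over = 0.01526 mol (1:1 ratio)
n(NaOH) consumed by analyte = 0.05919 − 0.01526 = 0.04393 mol
From the 1:2 ratio, n(C9H8O4) = 1/2 × 0.04393 = 0.02197 mol
mass of C9H8O4 = 0.02197 × 180.16 = 3.957 g

3.957 g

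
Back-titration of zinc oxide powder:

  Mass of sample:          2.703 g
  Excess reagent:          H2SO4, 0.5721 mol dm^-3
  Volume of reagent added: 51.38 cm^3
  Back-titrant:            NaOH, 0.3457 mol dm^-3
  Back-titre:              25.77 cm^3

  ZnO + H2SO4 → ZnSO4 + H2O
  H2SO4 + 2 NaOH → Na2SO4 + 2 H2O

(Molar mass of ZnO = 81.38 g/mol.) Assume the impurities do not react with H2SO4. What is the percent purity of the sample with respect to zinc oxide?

75.09 %

n(H2SO4) added = 0.05138 × 0.5721 = 0.02939 mol
n(NaOH) used in back-titration = 0.02577 × 0.3457 = 8.909 × 10^-3 mol
From the 1:2 ratio, n(H2SO4) left over = 1/2 × 8.909 × 10^-3 = 4.454 × 10^-3 mol
n(H2SO4) consumed by analyte = 0.02939 − 4.454 × 10^-3 = 0.02494 mol
n(ZnO) = 0.02494 mol (1:1 ratio)
mass of ZnO = 0.02494 × 81.38 = 2.030 g
% ZnO = 2.030 / 2.703 × 100 = 75.09 %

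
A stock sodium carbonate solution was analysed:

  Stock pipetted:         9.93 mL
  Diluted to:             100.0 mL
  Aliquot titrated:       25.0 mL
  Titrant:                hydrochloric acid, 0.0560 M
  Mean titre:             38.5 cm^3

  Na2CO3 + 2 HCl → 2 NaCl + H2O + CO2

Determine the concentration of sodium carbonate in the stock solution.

0.434 M

n(HCl) = 0.0385 × 0.0560 = 2.16 × 10^-3 mol
From the 1:2 ratio, n(Na2CO3) in the aliquot = 1/2 × 2.16 × 10^-3 = 1.08 × 10^-3 mol
[Na2CO3]_dilute = 1.08 × 10^-3 / 0.0250 = 0.0431 mol/L
Dilution factor = 100.0 / 9.93 = 10.07
[Na2CO3]_stock = 0.0431 × 10.07 = 0.434 mol/L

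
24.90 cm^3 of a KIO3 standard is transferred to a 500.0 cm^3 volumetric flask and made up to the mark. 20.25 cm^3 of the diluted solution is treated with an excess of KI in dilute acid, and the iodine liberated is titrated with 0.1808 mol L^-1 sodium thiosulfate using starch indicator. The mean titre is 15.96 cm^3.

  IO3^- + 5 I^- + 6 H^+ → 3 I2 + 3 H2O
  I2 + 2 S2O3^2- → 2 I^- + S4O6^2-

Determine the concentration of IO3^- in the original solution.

n(S2O3^2-) = 0.01596 × 0.1808 = 2.886 × 10^-3 mol
n(I2) = n(S2O3^2-)/2 = 1.443 × 10^-3 mol
From the 1:3 ratio, n(IO3^-) in the aliquot = 1/3 × 1.443 × 10^-3 = 4.809 × 10^-4 mol
[IO3^-]_dilute = 4.809 × 10^-4 / 0.02025 = 0.02375 mol/L
[IO3^-]_original = 0.02375 × 500.0/24.90 = 0.4769 mol/L

0.4769 mol/L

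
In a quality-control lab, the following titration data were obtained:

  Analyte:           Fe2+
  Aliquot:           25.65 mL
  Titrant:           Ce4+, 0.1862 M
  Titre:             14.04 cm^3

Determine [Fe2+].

Ce^4+ + Fe^2+ → Ce^3+ + Fe^3+
n(Ce4+) = 0.01404 L × 0.1862 mol/L = 2.614 × 10^-3 mol
n(Fe2+) = 2.614 × 10^-3 mol (1:1 mole ratio)
[Fe2+] = 2.614 × 10^-3 mol / 0.02565 L = 0.1019 mol/L

0.1019 M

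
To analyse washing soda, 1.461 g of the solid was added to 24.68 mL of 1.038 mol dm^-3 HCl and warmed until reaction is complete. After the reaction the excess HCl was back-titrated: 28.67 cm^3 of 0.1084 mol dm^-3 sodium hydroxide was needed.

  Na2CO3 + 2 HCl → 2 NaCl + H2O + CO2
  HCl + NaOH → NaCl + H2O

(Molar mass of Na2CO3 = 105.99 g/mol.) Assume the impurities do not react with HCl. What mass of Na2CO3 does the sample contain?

n(HCl) added = 0.02468 × 1.038 = 0.02562 mol
n(NaOH) used in back-titration = 0.02867 × 0.1084 = 3.108 × 10^-3 mol
n(HCl) left over = 3.108 × 10^-3 mol (1:1 ratio)
n(HCl) consumed by analyte = 0.02562 − 3.108 × 10^-3 = 0.02251 mol
From the 1:2 ratio, n(Na2CO3) = 1/2 × 0.02251 = 0.01126 mol
mass of Na2CO3 = 0.01126 × 105.99 = 1.193 g

1.193 g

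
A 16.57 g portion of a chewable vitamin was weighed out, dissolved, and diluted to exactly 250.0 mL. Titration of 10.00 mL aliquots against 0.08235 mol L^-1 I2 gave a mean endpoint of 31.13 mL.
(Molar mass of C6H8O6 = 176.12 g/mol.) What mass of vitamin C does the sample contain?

C6H8O6 + I2 → C6H6O6 + 2 HI
n(I2) per titration = 0.03113 × 0.08235 = 2.564 × 10^-3 mol
n(C6H8O6) in each aliquot = 2.564 × 10^-3 mol (1:1 ratio)
n(C6H8O6) in the whole flask = 2.564 × 10^-3 × 250.0/10.00 = 0.06409 mol
mass of C6H8O6 = 0.06409 × 176.12 = 11.29 g

11.29 g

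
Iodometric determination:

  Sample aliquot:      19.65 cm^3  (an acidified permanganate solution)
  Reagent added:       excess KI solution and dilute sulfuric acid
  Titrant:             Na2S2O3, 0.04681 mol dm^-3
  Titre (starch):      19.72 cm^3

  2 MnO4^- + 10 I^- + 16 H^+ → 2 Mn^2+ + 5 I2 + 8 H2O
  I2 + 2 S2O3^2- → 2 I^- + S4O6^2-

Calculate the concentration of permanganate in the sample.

n(S2O3^2-) = 0.01972 × 0.04681 = 9.231 × 10^-4 mol
n(I2) = n(S2O3^2-)/2 = 4.615 × 10^-4 mol
From the 2:5 ratio, n(MnO4^-) in the aliquot = 2/5 × 4.615 × 10^-4 = 1.846 × 10^-4 mol
[MnO4^-] = 1.846 × 10^-4 / 0.01965 = 0.009395 mol/L

0.009395 mol/L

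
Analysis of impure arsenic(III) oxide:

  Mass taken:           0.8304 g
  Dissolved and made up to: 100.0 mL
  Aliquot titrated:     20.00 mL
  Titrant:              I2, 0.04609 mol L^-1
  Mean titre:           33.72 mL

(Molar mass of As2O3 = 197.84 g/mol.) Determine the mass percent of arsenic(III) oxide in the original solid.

As2O3 + 2 I2 + 2 H2O → As2O5 + 4 HI
n(I2) per titration = 0.03372 × 0.04609 = 1.554 × 10^-3 mol
From the 1:2 ratio, n(As2O3) in each aliquot = 1/2 × 1.554 × 10^-3 = 7.771 × 10^-4 mol
n(As2O3) in the whole flask = 7.771 × 10^-4 × 100.0/20.00 = 3.885 × 10^-3 mol
mass of As2O3 = 3.885 × 10^-3 × 197.84 = 0.7687 g
% As2O3 = 0.7687 / 0.8304 × 100 = 92.57 %

92.57 %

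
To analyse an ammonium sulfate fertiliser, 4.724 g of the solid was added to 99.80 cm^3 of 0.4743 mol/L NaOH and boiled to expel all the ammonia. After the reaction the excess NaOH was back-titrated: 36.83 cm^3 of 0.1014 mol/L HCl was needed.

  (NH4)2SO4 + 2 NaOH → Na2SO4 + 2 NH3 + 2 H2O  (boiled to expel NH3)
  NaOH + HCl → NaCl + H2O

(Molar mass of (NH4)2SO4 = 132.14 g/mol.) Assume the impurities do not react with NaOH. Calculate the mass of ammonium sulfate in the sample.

2.881 g

n(NaOH) added = 0.09980 × 0.4743 = 0.04734 mol
n(HCl) used in back-titration = 0.03683 × 0.1014 = 3.735 × 10^-3 mol
n(NaOH) left over = 3.735 × 10^-3 mol (1:1 ratio)
n(NaOH) consumed by analyte = 0.04734 − 3.735 × 10^-3 = 0.04360 mol
From the 1:2 ratio, n((NH4)2SO4) = 1/2 × 0.04360 = 0.02180 mol
mass of (NH4)2SO4 = 0.02180 × 132.14 = 2.881 g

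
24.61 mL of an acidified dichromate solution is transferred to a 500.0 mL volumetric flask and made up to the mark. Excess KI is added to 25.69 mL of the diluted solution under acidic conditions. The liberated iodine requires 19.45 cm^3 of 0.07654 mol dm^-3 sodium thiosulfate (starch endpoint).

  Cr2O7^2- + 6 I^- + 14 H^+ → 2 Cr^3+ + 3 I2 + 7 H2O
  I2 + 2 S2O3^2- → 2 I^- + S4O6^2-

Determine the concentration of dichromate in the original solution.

0.1962 mol/L

n(S2O3^2-) = 0.01945 × 0.07654 = 1.489 × 10^-3 mol
n(I2) = n(S2O3^2-)/2 = 7.444 × 10^-4 mol
From the 1:3 ratio, n(Cr2O7^2-) in the aliquot = 1/3 × 7.444 × 10^-4 = 2.481 × 10^-4 mol
[Cr2O7^2-]_dilute = 2.481 × 10^-4 / 0.02569 = 0.009658 mol/L
[Cr2O7^2-]_original = 0.009658 × 500.0/24.61 = 0.1962 mol/L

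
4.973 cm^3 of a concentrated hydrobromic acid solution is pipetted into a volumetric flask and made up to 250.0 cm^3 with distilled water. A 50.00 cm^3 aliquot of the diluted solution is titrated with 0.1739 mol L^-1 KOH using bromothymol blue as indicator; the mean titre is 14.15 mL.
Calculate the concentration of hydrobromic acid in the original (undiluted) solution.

HBr + KOH → KBr + H2O
n(KOH) = 0.01415 × 0.1739 = 2.461 × 10^-3 mol
n(HBr) in the aliquot = 2.461 × 10^-3 mol (1:1 ratio)
[HBr]_dilute = 2.461 × 10^-3 / 0.05000 = 0.04921 mol/L
Dilution factor = 250.0 / 4.973 = 50.27
[HBr]_stock = 0.04921 × 50.27 = 2.474 mol/L

2.474 mol/L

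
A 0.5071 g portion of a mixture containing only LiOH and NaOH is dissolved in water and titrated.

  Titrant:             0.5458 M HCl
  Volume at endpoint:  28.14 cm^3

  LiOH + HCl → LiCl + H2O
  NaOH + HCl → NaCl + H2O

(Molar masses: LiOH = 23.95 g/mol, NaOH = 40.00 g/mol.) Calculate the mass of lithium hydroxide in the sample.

n(HCl) = 0.02814 × 0.5458 = 0.01536 mol
Let x = n(LiOH), y = n(NaOH).
Titrant: 1x + 1y = 0.01536;  mass: 23.95x + 40.00y = 0.5071
Solving, x = 6.682 × 10^-3 mol, y = 8.676 × 10^-3 mol
mass of LiOH = 6.682 × 10^-3 × 23.95 = 0.1600 g

0.1600 g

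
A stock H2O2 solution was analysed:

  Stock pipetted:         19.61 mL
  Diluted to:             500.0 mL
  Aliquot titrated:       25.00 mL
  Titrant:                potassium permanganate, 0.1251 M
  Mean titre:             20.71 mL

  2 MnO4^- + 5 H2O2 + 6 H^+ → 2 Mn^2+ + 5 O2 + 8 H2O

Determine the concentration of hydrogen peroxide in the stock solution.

6.606 M

n(KMnO4) = 0.02071 × 0.1251 = 2.591 × 10^-3 mol
From the 5:2 ratio, n(H2O2) in the aliquot = 5/2 × 2.591 × 10^-3 = 6.477 × 10^-3 mol
[H2O2]_dilute = 6.477 × 10^-3 / 0.02500 = 0.2591 mol/L
Dilution factor = 500.0 / 19.61 = 25.50
[H2O2]_stock = 0.2591 × 25.50 = 6.606 mol/L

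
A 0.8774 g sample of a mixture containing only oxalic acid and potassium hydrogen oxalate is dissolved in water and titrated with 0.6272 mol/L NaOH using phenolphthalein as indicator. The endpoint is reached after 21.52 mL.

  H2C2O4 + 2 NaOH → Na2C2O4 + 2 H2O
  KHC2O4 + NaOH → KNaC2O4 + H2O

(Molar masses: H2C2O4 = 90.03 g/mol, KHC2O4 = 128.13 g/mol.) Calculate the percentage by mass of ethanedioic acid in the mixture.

52.59 %

n(NaOH) = 0.02152 × 0.6272 = 0.01350 mol
Let x = n(H2C2O4), y = n(KHC2O4).
Titrant: 2x + 1y = 0.01350;  mass: 90.03x + 128.13y = 0.8774
Solving, x = 5.126 × 10^-3 mol, y = 3.246 × 10^-3 mol
mass of H2C2O4 = 5.126 × 10^-3 × 90.03 = 0.4615 g
% H2C2O4 = 0.4615 / 0.8774 × 100 = 52.59 %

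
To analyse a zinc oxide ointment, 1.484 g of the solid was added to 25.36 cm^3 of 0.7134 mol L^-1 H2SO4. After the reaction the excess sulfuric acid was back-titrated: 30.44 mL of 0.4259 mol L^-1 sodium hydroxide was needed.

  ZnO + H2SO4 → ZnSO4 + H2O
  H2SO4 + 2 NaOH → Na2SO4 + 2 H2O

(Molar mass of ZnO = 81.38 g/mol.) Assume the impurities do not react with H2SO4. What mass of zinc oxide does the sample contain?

n(H2SO4) added = 0.02536 × 0.7134 = 0.01809 mol
n(NaOH) used in back-titration = 0.03044 × 0.4259 = 0.01296 mol
From the 1:2 ratio, n(H2SO4) left over = 1/2 × 0.01296 = 6.482 × 10^-3 mol
n(H2SO4) consumed by analyte = 0.01809 − 6.482 × 10^-3 = 0.01161 mol
n(ZnO) = 0.01161 mol (1:1 ratio)
mass of ZnO = 0.01161 × 81.38 = 0.9448 g

0.9448 g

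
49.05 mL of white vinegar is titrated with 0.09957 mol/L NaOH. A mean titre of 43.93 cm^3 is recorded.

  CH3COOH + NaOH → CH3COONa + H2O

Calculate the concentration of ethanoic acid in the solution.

0.08918 mol/L

n(NaOH) = 0.04393 L × 0.09957 mol/L = 4.374 × 10^-3 mol
n(CH3COOH) = 4.374 × 10^-3 mol (1:1 mole ratio)
[CH3COOH] = 4.374 × 10^-3 mol / 0.04905 L = 0.08918 mol/L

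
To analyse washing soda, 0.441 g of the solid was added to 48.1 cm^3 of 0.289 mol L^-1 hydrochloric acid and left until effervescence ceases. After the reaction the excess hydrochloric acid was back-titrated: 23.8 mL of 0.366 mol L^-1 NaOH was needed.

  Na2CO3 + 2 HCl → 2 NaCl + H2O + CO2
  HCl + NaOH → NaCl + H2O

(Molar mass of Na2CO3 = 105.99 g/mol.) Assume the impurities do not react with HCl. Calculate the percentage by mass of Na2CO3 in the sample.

62.4 %

n(HCl) added = 0.0481 × 0.289 = 0.0139 mol
n(NaOH) used in back-titration = 0.0238 × 0.366 = 8.71 × 10^-3 mol
n(HCl) left over = 8.71 × 10^-3 mol (1:1 ratio)
n(HCl) consumed by analyte = 0.0139 − 8.71 × 10^-3 = 5.19 × 10^-3 mol
From the 1:2 ratio, n(Na2CO3) = 1/2 × 5.19 × 10^-3 = 2.60 × 10^-3 mol
mass of Na2CO3 = 2.60 × 10^-3 × 105.99 = 0.275 g
% Na2CO3 = 0.275 / 0.441 × 100 = 62.4 %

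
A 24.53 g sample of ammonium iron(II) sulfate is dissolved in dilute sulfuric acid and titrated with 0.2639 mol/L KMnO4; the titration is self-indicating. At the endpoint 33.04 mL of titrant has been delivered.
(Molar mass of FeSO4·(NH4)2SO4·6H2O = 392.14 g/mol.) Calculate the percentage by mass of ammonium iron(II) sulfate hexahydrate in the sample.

MnO4^- + 5 Fe^2+ + 8 H^+ → Mn^2+ + 5 Fe^3+ + 4 H2O
n(KMnO4) = 0.03304 L × 0.2639 mol/L = 8.719 × 10^-3 mol
From the 5:1 ratio, n(FeSO4·(NH4)2SO4·6H2O) = 5/1 × 8.719 × 10^-3 = 0.04360 mol
mass of FeSO4·(NH4)2SO4·6H2O = 0.04360 × 392.14 g/mol = 17.10 g
% FeSO4·(NH4)2SO4·6H2O = 17.10 / 24.53 × 100 = 69.69 %

69.69 %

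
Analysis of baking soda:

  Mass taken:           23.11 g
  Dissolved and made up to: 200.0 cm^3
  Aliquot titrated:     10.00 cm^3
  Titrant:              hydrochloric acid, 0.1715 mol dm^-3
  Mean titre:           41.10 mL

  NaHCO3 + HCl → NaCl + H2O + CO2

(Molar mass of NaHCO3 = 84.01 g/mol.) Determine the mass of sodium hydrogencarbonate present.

11.84 g

n(HCl) per titration = 0.04110 × 0.1715 = 7.049 × 10^-3 mol
n(NaHCO3) in each aliquot = 7.049 × 10^-3 mol (1:1 ratio)
n(NaHCO3) in the whole flask = 7.049 × 10^-3 × 200.0/10.00 = 0.1410 mol
mass of NaHCO3 = 0.1410 × 84.01 = 11.84 g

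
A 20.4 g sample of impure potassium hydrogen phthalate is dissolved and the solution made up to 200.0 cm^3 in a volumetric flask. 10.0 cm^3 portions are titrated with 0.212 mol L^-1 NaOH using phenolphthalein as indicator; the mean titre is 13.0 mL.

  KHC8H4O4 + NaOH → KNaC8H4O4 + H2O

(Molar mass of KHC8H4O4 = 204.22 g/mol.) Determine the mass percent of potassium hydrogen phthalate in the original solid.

n(NaOH) per titration = 0.0130 × 0.212 = 2.76 × 10^-3 mol
n(KHC8H4O4) in each aliquot = 2.76 × 10^-3 mol (1:1 ratio)
n(KHC8H4O4) in the whole flask = 2.76 × 10^-3 × 200.0/10.0 = 0.0551 mol
mass of KHC8H4O4 = 0.0551 × 204.22 = 11.3 g
% KHC8H4O4 = 11.3 / 20.4 × 100 = 55.2 %

55.2 %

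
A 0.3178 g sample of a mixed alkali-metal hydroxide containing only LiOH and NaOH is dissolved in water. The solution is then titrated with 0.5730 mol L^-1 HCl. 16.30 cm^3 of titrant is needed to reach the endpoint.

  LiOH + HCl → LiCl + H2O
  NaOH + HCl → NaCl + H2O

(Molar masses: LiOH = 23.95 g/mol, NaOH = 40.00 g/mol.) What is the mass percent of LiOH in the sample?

26.20 %

n(HCl) = 0.01630 × 0.5730 = 9.340 × 10^-3 mol
Let x = n(LiOH), y = n(NaOH).
Titrant: 1x + 1y = 9.340 × 10^-3;  mass: 23.95x + 40.00y = 0.3178
Solving, x = 3.476 × 10^-3 mol, y = 5.864 × 10^-3 mol
mass of LiOH = 3.476 × 10^-3 × 23.95 = 0.08326 g
% LiOH = 0.08326 / 0.3178 × 100 = 26.20 %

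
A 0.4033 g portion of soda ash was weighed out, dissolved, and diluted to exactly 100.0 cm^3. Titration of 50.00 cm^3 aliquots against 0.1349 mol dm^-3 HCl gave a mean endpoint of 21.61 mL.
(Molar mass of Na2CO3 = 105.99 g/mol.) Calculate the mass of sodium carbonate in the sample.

Na2CO3 + 2 HCl → 2 NaCl + H2O + CO2
n(HCl) per titration = 0.02161 × 0.1349 = 2.915 × 10^-3 mol
From the 1:2 ratio, n(Na2CO3) in each aliquot = 1/2 × 2.915 × 10^-3 = 1.458 × 10^-3 mol
n(Na2CO3) in the whole flask = 1.458 × 10^-3 × 100.0/50.00 = 2.915 × 10^-3 mol
mass of Na2CO3 = 2.915 × 10^-3 × 105.99 = 0.3090 g

0.3090 g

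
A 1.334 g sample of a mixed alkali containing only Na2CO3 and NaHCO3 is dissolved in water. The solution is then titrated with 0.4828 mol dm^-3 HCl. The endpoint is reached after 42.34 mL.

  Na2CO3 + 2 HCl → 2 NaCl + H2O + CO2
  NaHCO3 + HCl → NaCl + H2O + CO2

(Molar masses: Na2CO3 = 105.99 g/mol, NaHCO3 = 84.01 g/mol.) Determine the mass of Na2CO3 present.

0.6550 g

n(HCl) = 0.04234 × 0.4828 = 0.02044 mol
Let x = n(Na2CO3), y = n(NaHCO3).
Titrant: 2x + 1y = 0.02044;  mass: 105.99x + 84.01y = 1.334
Solving, x = 6.179 × 10^-3 mol, y = 8.083 × 10^-3 mol
mass of Na2CO3 = 6.179 × 10^-3 × 105.99 = 0.6550 g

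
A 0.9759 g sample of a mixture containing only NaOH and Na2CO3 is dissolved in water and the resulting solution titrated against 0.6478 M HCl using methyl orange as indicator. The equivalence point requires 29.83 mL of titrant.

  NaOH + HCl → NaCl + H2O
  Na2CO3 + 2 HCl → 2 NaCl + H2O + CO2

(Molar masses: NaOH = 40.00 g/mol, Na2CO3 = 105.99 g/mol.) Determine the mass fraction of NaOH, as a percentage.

15.19 %

n(HCl) = 0.02983 × 0.6478 = 0.01932 mol
Let x = n(NaOH), y = n(Na2CO3).
Titrant: 1x + 2y = 0.01932;  mass: 40.00x + 105.99y = 0.9759
Solving, x = 3.707 × 10^-3 mol, y = 7.809 × 10^-3 mol
mass of NaOH = 3.707 × 10^-3 × 40.00 = 0.1483 g
% NaOH = 0.1483 / 0.9759 × 100 = 15.19 %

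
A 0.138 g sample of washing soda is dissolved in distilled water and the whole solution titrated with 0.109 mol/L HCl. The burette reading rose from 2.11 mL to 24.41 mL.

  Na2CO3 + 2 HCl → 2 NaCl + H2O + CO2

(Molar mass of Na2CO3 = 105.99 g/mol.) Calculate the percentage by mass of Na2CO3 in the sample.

93.3 %

n(HCl) = 0.0223 L × 0.109 mol/L = 2.43 × 10^-3 mol
From the 1:2 ratio, n(Na2CO3) = 1/2 × 2.43 × 10^-3 = 1.22 × 10^-3 mol
mass of Na2CO3 = 1.22 × 10^-3 × 105.99 g/mol = 0.129 g
% Na2CO3 = 0.129 / 0.138 × 100 = 93.3 %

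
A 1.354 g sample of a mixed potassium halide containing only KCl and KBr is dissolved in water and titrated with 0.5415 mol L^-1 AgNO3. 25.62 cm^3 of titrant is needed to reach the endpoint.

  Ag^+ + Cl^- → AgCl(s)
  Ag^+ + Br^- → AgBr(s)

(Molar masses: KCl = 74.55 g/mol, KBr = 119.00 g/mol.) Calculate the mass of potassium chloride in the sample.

n(AgNO3) = 0.02562 × 0.5415 = 0.01387 mol
Let x = n(KCl), y = n(KBr).
Titrant: 1x + 1y = 0.01387;  mass: 74.55x + 119.00y = 1.354
Solving, x = 6.680 × 10^-3 mol, y = 7.193 × 10^-3 mol
mass of KCl = 6.680 × 10^-3 × 74.55 = 0.4980 g

0.4980 g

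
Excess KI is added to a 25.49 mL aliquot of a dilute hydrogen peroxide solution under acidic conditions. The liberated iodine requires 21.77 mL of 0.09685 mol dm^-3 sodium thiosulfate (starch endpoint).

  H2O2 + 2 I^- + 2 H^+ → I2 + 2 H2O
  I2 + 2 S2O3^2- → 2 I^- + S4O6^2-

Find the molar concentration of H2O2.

0.04136 mol/L

n(S2O3^2-) = 0.02177 × 0.09685 = 2.108 × 10^-3 mol
n(I2) = n(S2O3^2-)/2 = 1.054 × 10^-3 mol
n(H2O2) in the aliquot = 1.054 × 10^-3 mol (1:1 ratio)
[H2O2] = 1.054 × 10^-3 / 0.02549 = 0.04136 mol/L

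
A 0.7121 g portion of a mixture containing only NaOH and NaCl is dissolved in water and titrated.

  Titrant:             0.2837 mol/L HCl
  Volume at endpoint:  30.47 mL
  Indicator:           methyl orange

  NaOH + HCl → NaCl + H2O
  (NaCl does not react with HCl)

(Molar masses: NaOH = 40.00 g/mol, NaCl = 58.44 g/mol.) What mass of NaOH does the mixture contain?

n(HCl) = 0.03047 × 0.2837 = 8.644 × 10^-3 mol
Let x = n(NaOH), y = n(NaCl).
Titrant: 1x = 8.644 × 10^-3;  mass: 40.00x + 58.44y = 0.7121
Solving, x = 8.644 × 10^-3 mol, y = 6.268 × 10^-3 mol
mass of NaOH = 8.644 × 10^-3 × 40.00 = 0.3458 g

0.3458 g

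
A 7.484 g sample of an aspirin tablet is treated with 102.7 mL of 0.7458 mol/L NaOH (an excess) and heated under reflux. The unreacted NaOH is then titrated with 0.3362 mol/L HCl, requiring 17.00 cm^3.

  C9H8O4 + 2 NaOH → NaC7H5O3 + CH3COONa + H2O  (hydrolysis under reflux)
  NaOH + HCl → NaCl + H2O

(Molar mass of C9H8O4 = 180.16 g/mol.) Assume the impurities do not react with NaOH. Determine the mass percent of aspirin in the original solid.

n(NaOH) added = 0.1027 × 0.7458 = 0.07659 mol
n(HCl) used in back-titration = 0.01700 × 0.3362 = 5.715 × 10^-3 mol
n(NaOH) left over = 5.715 × 10^-3 mol (1:1 ratio)
n(NaOH) consumed by analyte = 0.07659 − 5.715 × 10^-3 = 0.07088 mol
From the 1:2 ratio, n(C9H8O4) = 1/2 × 0.07088 = 0.03544 mol
mass of C9H8O4 = 0.03544 × 180.16 = 6.385 g
% C9H8O4 = 6.385 / 7.484 × 100 = 85.31 %

85.31 %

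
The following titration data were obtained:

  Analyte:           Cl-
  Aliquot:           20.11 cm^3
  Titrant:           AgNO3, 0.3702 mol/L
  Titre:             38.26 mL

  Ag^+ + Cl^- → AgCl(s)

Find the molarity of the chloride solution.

0.7043 mol/L

n(AgNO3) = 0.03826 L × 0.3702 mol/L = 0.01416 mol
n(Cl-) = 0.01416 mol (1:1 mole ratio)
[Cl-] = 0.01416 mol / 0.02011 L = 0.7043 mol/L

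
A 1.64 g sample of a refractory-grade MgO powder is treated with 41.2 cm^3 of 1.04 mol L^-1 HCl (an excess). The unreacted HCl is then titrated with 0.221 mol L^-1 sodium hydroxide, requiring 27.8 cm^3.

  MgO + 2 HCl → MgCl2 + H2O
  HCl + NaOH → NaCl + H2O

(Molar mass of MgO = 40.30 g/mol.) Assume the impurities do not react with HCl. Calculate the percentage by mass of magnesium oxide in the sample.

45.1 %

n(HCl) added = 0.0412 × 1.04 = 0.0428 mol
n(NaOH) used in back-titration = 0.0278 × 0.221 = 6.14 × 10^-3 mol
n(HCl) left over = 6.14 × 10^-3 mol (1:1 ratio)
n(HCl) consumed by analyte = 0.0428 − 6.14 × 10^-3 = 0.0367 mol
From the 1:2 ratio, n(MgO) = 1/2 × 0.0367 = 0.0184 mol
mass of MgO = 0.0184 × 40.30 = 0.740 g
% MgO = 0.740 / 1.64 × 100 = 45.1 %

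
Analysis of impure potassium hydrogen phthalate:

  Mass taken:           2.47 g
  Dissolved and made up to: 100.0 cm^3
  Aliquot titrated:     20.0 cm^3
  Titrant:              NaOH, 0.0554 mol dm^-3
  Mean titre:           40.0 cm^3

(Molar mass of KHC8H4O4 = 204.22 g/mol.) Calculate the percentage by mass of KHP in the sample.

KHC8H4O4 + NaOH → KNaC8H4O4 + H2O
n(NaOH) per titration = 0.0400 × 0.0554 = 2.22 × 10^-3 mol
n(KHC8H4O4) in each aliquot = 2.22 × 10^-3 mol (1:1 ratio)
n(KHC8H4O4) in the whole flask = 2.22 × 10^-3 × 100.0/20.0 = 0.0111 mol
mass of KHC8H4O4 = 0.0111 × 204.22 = 2.26 g
% KHC8H4O4 = 2.26 / 2.47 × 100 = 91.6 %

91.6 %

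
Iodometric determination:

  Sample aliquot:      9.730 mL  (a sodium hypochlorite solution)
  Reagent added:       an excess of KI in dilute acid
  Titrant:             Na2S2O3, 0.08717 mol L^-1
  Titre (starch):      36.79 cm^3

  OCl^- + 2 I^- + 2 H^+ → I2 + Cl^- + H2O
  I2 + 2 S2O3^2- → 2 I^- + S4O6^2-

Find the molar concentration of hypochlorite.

0.1648 mol/L

n(S2O3^2-) = 0.03679 × 0.08717 = 3.207 × 10^-3 mol
n(I2) = n(S2O3^2-)/2 = 1.603 × 10^-3 mol
n(OCl^-) in the aliquot = 1.603 × 10^-3 mol (1:1 ratio)
[OCl^-] = 1.603 × 10^-3 / 0.009730 = 0.1648 mol/L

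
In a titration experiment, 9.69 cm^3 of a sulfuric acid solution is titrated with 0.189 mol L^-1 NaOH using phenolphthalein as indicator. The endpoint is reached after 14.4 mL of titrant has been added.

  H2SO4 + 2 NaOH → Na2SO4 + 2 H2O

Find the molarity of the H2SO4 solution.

n(NaOH) = 0.0144 L × 0.189 mol/L = 2.72 × 10^-3 mol
From the 1:2 mole ratio, n(H2SO4) = 1/2 × 2.72 × 10^-3 = 1.36 × 10^-3 mol
[H2SO4] = 1.36 × 10^-3 mol / 0.00969 L = 0.140 mol/L

0.140 mol/L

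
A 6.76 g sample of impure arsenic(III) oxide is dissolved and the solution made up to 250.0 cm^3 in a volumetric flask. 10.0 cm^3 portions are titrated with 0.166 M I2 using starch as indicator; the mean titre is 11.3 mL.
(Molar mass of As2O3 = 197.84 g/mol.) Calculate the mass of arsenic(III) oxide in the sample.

As2O3 + 2 I2 + 2 H2O → As2O5 + 4 HI
n(I2) per titration = 0.0113 × 0.166 = 1.88 × 10^-3 mol
From the 1:2 ratio, n(As2O3) in each aliquot = 1/2 × 1.88 × 10^-3 = 9.38 × 10^-4 mol
n(As2O3) in the whole flask = 9.38 × 10^-4 × 250.0/10.0 = 0.0234 mol
mass of As2O3 = 0.0234 × 197.84 = 4.64 g

4.64 g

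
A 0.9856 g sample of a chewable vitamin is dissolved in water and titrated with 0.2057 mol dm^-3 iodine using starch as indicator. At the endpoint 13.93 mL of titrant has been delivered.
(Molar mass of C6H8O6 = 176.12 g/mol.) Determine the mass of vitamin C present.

C6H8O6 + I2 → C6H6O6 + 2 HI
n(I2) = 0.01393 L × 0.2057 mol/L = 2.865 × 10^-3 mol
n(C6H8O6) = 2.865 × 10^-3 mol (1:1 ratio)
mass of C6H8O6 = 2.865 × 10^-3 × 176.12 g/mol = 0.5047 g

0.5047 g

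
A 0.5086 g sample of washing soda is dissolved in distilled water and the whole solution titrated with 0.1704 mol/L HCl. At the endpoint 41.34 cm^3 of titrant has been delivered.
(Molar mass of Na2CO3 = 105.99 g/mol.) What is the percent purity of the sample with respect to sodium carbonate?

73.40 %

Na2CO3 + 2 HCl → 2 NaCl + H2O + CO2
n(HCl) = 0.04134 L × 0.1704 mol/L = 7.044 × 10^-3 mol
From the 1:2 ratio, n(Na2CO3) = 1/2 × 7.044 × 10^-3 = 3.522 × 10^-3 mol
mass of Na2CO3 = 3.522 × 10^-3 × 105.99 g/mol = 0.3733 g
% Na2CO3 = 0.3733 / 0.5086 × 100 = 73.40 %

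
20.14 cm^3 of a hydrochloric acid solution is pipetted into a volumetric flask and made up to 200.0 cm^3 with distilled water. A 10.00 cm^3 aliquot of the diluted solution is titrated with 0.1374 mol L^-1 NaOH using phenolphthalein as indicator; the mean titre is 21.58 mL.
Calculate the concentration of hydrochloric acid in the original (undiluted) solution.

2.944 mol/L

HCl + NaOH → NaCl + H2O
n(NaOH) = 0.02158 × 0.1374 = 2.965 × 10^-3 mol
n(HCl) in the aliquot = 2.965 × 10^-3 mol (1:1 ratio)
[HCl]_dilute = 2.965 × 10^-3 / 0.01000 = 0.2965 mol/L
Dilution factor = 200.0 / 20.14 = 9.930
[HCl]_stock = 0.2965 × 9.930 = 2.944 mol/L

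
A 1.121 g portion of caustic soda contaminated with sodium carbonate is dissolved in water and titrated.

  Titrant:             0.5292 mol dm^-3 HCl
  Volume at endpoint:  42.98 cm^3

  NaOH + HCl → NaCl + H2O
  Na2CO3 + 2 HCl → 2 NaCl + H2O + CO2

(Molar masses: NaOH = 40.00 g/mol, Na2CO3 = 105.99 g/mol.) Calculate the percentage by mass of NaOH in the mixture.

23.17 %

n(HCl) = 0.04298 × 0.5292 = 0.02275 mol
Let x = n(NaOH), y = n(Na2CO3).
Titrant: 1x + 2y = 0.02275;  mass: 40.00x + 105.99y = 1.121
Solving, x = 6.493 × 10^-3 mol, y = 8.126 × 10^-3 mol
mass of NaOH = 6.493 × 10^-3 × 40.00 = 0.2597 g
% NaOH = 0.2597 / 1.121 × 100 = 23.17 %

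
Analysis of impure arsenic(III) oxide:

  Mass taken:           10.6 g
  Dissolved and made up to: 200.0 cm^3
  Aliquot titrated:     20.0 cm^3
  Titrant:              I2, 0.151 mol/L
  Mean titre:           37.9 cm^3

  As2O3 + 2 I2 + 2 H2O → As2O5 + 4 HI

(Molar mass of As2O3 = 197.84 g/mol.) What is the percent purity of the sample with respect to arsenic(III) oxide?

n(I2) per titration = 0.0379 × 0.151 = 5.72 × 10^-3 mol
From the 1:2 ratio, n(As2O3) in each aliquot = 1/2 × 5.72 × 10^-3 = 2.86 × 10^-3 mol
n(As2O3) in the whole flask = 2.86 × 10^-3 × 200.0/20.0 = 0.0286 mol
mass of As2O3 = 0.0286 × 197.84 = 5.66 g
% As2O3 = 5.66 / 10.6 × 100 = 53.4 %

53.4 %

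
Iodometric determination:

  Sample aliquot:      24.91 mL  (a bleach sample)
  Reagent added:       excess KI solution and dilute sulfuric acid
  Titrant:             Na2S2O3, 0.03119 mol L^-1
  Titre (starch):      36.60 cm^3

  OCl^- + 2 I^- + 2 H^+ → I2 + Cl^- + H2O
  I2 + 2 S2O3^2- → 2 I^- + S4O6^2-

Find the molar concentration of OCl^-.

n(S2O3^2-) = 0.03660 × 0.03119 = 1.142 × 10^-3 mol
n(I2) = n(S2O3^2-)/2 = 5.708 × 10^-4 mol
n(OCl^-) in the aliquot = 5.708 × 10^-4 mol (1:1 ratio)
[OCl^-] = 5.708 × 10^-4 / 0.02491 = 0.02291 mol/L

0.02291 mol/L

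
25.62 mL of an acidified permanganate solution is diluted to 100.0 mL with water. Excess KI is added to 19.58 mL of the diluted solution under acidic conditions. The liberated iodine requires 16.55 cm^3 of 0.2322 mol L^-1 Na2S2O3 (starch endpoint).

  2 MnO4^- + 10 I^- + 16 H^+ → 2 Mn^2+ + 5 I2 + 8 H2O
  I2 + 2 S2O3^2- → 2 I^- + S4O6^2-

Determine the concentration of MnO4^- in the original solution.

n(S2O3^2-) = 0.01655 × 0.2322 = 3.843 × 10^-3 mol
n(I2) = n(S2O3^2-)/2 = 1.921 × 10^-3 mol
From the 2:5 ratio, n(MnO4^-) in the aliquot = 2/5 × 1.921 × 10^-3 = 7.686 × 10^-4 mol
[MnO4^-]_dilute = 7.686 × 10^-4 / 0.01958 = 0.03925 mol/L
[MnO4^-]_original = 0.03925 × 100.0/25.62 = 0.1532 mol/L

0.1532 mol/L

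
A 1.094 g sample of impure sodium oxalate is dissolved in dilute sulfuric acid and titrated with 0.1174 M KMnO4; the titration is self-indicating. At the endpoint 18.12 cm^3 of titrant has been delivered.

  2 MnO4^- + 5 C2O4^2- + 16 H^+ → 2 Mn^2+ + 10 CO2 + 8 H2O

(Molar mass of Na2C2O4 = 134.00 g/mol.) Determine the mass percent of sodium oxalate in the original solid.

65.14 %

n(KMnO4) = 0.01812 L × 0.1174 mol/L = 2.127 × 10^-3 mol
From the 5:2 ratio, n(Na2C2O4) = 5/2 × 2.127 × 10^-3 = 5.318 × 10^-3 mol
mass of Na2C2O4 = 5.318 × 10^-3 × 134.00 g/mol = 0.7126 g
% Na2C2O4 = 0.7126 / 1.094 × 100 = 65.14 %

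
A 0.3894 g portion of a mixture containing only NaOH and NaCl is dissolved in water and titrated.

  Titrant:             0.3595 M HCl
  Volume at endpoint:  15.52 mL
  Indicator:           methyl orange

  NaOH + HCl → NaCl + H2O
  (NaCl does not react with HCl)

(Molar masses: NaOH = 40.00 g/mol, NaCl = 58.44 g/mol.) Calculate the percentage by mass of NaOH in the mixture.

n(HCl) = 0.01552 × 0.3595 = 5.579 × 10^-3 mol
Let x = n(NaOH), y = n(NaCl).
Titrant: 1x = 5.579 × 10^-3;  mass: 40.00x + 58.44y = 0.3894
Solving, x = 5.579 × 10^-3 mol, y = 2.844 × 10^-3 mol
mass of NaOH = 5.579 × 10^-3 × 40.00 = 0.2232 g
% NaOH = 0.2232 / 0.3894 × 100 = 57.31 %

57.31 %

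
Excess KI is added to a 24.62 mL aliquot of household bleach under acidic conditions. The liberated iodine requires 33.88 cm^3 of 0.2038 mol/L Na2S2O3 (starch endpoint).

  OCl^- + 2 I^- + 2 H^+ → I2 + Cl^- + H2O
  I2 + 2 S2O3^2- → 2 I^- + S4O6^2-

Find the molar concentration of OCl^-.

0.1402 mol/L

n(S2O3^2-) = 0.03388 × 0.2038 = 6.905 × 10^-3 mol
n(I2) = n(S2O3^2-)/2 = 3.452 × 10^-3 mol
n(OCl^-) in the aliquot = 3.452 × 10^-3 mol (1:1 ratio)
[OCl^-] = 3.452 × 10^-3 / 0.02462 = 0.1402 mol/L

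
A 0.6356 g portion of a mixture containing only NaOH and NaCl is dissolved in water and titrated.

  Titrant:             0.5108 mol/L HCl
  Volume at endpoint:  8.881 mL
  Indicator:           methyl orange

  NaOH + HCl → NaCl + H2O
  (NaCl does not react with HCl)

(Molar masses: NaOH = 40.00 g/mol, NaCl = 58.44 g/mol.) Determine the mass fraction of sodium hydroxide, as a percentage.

28.55 %

n(HCl) = 0.008881 × 0.5108 = 4.536 × 10^-3 mol
Let x = n(NaOH), y = n(NaCl).
Titrant: 1x = 4.536 × 10^-3;  mass: 40.00x + 58.44y = 0.6356
Solving, x = 4.536 × 10^-3 mol, y = 7.771 × 10^-3 mol
mass of NaOH = 4.536 × 10^-3 × 40.00 = 0.1815 g
% NaOH = 0.1815 / 0.6356 × 100 = 28.55 %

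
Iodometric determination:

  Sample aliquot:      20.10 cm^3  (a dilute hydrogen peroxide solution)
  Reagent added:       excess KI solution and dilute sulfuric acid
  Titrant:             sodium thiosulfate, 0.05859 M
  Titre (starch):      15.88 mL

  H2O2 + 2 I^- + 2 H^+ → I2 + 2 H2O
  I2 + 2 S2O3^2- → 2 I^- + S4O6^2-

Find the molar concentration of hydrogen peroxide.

0.02314 M

n(S2O3^2-) = 0.01588 × 0.05859 = 9.304 × 10^-4 mol
n(I2) = n(S2O3^2-)/2 = 4.652 × 10^-4 mol
n(H2O2) in the aliquot = 4.652 × 10^-4 mol (1:1 ratio)
[H2O2] = 4.652 × 10^-4 / 0.02010 = 0.02314 mol/L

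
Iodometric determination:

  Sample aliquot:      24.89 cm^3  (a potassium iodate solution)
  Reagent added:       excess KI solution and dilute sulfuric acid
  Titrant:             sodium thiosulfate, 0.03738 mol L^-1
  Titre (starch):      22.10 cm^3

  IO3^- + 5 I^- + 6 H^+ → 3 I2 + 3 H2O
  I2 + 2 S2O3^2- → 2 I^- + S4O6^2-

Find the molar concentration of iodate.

0.005532 mol/L

n(S2O3^2-) = 0.02210 × 0.03738 = 8.261 × 10^-4 mol
n(I2) = n(S2O3^2-)/2 = 4.130 × 10^-4 mol
From the 1:3 ratio, n(IO3^-) in the aliquot = 1/3 × 4.130 × 10^-4 = 1.377 × 10^-4 mol
[IO3^-] = 1.377 × 10^-4 / 0.02489 = 0.005532 mol/L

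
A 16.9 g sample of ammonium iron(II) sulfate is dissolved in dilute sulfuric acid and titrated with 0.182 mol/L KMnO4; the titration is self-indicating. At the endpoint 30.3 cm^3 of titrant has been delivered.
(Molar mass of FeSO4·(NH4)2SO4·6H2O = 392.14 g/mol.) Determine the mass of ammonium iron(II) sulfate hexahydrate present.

10.8 g

MnO4^- + 5 Fe^2+ + 8 H^+ → Mn^2+ + 5 Fe^3+ + 4 H2O
n(KMnO4) = 0.0303 L × 0.182 mol/L = 5.51 × 10^-3 mol
From the 5:1 ratio, n(FeSO4·(NH4)2SO4·6H2O) = 5/1 × 5.51 × 10^-3 = 0.0276 mol
mass of FeSO4·(NH4)2SO4·6H2O = 0.0276 × 392.14 g/mol = 10.8 g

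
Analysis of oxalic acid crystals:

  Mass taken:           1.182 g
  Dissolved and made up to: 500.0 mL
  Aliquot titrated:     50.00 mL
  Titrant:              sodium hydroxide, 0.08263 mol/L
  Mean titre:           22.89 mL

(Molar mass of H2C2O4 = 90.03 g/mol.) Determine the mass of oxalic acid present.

0.8514 g

H2C2O4 + 2 NaOH → Na2C2O4 + 2 H2O
n(NaOH) per titration = 0.02289 × 0.08263 = 1.891 × 10^-3 mol
From the 1:2 ratio, n(H2C2O4) in each aliquot = 1/2 × 1.891 × 10^-3 = 9.457 × 10^-4 mol
n(H2C2O4) in the whole flask = 9.457 × 10^-4 × 500.0/50.00 = 9.457 × 10^-3 mol
mass of H2C2O4 = 9.457 × 10^-3 × 90.03 = 0.8514 g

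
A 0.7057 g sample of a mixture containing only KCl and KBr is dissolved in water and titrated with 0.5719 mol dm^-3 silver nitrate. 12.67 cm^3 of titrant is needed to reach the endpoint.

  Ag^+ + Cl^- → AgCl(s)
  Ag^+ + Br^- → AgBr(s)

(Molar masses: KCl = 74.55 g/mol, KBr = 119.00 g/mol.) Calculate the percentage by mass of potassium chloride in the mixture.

n(AgNO3) = 0.01267 × 0.5719 = 7.246 × 10^-3 mol
Let x = n(KCl), y = n(KBr).
Titrant: 1x + 1y = 7.246 × 10^-3;  mass: 74.55x + 119.00y = 0.7057
Solving, x = 3.522 × 10^-3 mol, y = 3.724 × 10^-3 mol
mass of KCl = 3.522 × 10^-3 × 74.55 = 0.2626 g
% KCl = 0.2626 / 0.7057 × 100 = 37.21 %

37.21 %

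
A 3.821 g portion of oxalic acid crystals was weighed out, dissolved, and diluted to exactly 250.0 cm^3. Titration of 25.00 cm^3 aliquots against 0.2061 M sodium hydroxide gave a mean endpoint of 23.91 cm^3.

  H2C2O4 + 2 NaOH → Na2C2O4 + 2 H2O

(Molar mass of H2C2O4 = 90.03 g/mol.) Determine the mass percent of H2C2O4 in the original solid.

58.05 %

n(NaOH) per titration = 0.02391 × 0.2061 = 4.928 × 10^-3 mol
From the 1:2 ratio, n(H2C2O4) in each aliquot = 1/2 × 4.928 × 10^-3 = 2.464 × 10^-3 mol
n(H2C2O4) in the whole flask = 2.464 × 10^-3 × 250.0/25.00 = 0.02464 mol
mass of H2C2O4 = 0.02464 × 90.03 = 2.218 g
% H2C2O4 = 2.218 / 3.821 × 100 = 58.05 %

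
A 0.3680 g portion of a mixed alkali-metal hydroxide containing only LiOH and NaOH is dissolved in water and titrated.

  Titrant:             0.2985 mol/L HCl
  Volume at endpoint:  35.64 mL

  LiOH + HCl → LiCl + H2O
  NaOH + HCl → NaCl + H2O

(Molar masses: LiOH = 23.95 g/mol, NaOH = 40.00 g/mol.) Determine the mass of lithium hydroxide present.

0.08586 g

n(HCl) = 0.03564 × 0.2985 = 0.01064 mol
Let x = n(LiOH), y = n(NaOH).
Titrant: 1x + 1y = 0.01064;  mass: 23.95x + 40.00y = 0.3680
Solving, x = 3.585 × 10^-3 mol, y = 7.053 × 10^-3 mol
mass of LiOH = 3.585 × 10^-3 × 23.95 = 0.08586 g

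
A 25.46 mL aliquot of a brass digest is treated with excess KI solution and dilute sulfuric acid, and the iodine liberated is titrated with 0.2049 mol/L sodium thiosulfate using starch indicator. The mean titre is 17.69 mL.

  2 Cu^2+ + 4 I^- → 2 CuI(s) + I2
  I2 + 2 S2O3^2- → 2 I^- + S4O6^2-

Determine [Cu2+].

n(S2O3^2-) = 0.01769 × 0.2049 = 3.625 × 10^-3 mol
n(I2) = n(S2O3^2-)/2 = 1.812 × 10^-3 mol
From the 2:1 ratio, n(Cu2+) in the aliquot = 2/1 × 1.812 × 10^-3 = 3.625 × 10^-3 mol
[Cu2+] = 3.625 × 10^-3 / 0.02546 = 0.1424 mol/L

0.1424 mol/L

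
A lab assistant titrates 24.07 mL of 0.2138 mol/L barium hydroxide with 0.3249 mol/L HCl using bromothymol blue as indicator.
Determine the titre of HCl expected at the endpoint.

31.68 mL

Ba(OH)2 + 2 HCl → BaCl2 + 2 H2O
n(Ba(OH)2) = 0.02407 L × 0.2138 mol/L = 5.146 × 10^-3 mol
From the 2:1 stoichiometry, n(HCl) = 2/1 × 5.146 × 10^-3 = 0.01029 mol
V(HCl) = 0.01029 mol / 0.3249 mol/L = 0.03168 L = 31.68 mL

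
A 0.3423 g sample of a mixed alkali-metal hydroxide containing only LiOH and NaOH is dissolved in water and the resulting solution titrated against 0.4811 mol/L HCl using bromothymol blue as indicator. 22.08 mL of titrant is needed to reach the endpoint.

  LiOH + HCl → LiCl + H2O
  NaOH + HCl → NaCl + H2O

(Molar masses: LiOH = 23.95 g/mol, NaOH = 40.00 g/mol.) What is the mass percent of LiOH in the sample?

n(HCl) = 0.02208 × 0.4811 = 0.01062 mol
Let x = n(LiOH), y = n(NaOH).
Titrant: 1x + 1y = 0.01062;  mass: 23.95x + 40.00y = 0.3423
Solving, x = 5.147 × 10^-3 mol, y = 5.476 × 10^-3 mol
mass of LiOH = 5.147 × 10^-3 × 23.95 = 0.1233 g
% LiOH = 0.1233 / 0.3423 × 100 = 36.01 %

36.01 %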